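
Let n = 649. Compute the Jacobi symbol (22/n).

Pull out 2: since 649 ≡ 1 (mod 8), (2/649) = +1.
Reciprocity: 11 ≡ 3 and 649 ≡ 1 (mod 4), so (11/649) = +(649/11).
Reduce top mod 11: now compute (0/11).
Top reduces to 0: gcd > 1, so the symbol is 0.

0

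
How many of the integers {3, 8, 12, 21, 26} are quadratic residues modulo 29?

(3/29) = -1 → non-residue.
(8/29) = -1 → non-residue.
(12/29) = -1 → non-residue.
(21/29) = -1 → non-residue.
(26/29) = -1 → non-residue.
Total quadratic residues among the 5: 0.

0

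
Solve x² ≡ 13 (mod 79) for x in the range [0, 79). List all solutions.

31, 48

Since 79 ≡ 3 (mod 4), a square root of 13 is 13^((79+1)/4) = 13^20 mod 79.
Repeated squaring: 13^2≡11, 13^4≡42, 13^8≡26, 13^16≡44 (mod 79).
13^20 = 13^(16+4) ≡ 31 (mod 79).
Check: 31² = 961 ≡ 13 (mod 79). The two roots are 31 and 48.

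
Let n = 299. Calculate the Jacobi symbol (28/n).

1

Pull out 2^2: since 299 ≡ 3 (mod 8), (2/299) = -1, so (2/299)^2 = +1.
Reciprocity: 7 ≡ 3 and 299 ≡ 3 (mod 4), so (7/299) = −(299/7).
Reduce top mod 7: now compute (5/7).
Reciprocity: 5 ≡ 1 and 7 ≡ 3 (mod 4), so (5/7) = +(7/5).
Reduce top mod 5: now compute (2/5).
Pull out 2: since 5 ≡ 5 (mod 8), (2/5) = -1.
Reached (1/5) = 1. Collecting the sign flips along the way, the symbol is +1.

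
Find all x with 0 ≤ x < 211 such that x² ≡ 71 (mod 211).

Since 211 ≡ 3 (mod 4), a square root of 71 is 71^((211+1)/4) = 71^53 mod 211.
Repeated squaring: 71^2≡188, 71^4≡107, 71^8≡55, 71^16≡71, 71^32≡188 (mod 211).
71^53 = 71^(32+16+4+1) ≡ 55 (mod 211).
Check: 55² = 3025 ≡ 71 (mod 211). The two roots are 55 and 156.

55, 156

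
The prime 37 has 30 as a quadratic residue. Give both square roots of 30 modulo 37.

17, 20

37 ≡ 1 (mod 4), so we find a root by search.
Trying successive values, 17² = 289 ≡ 30 (mod 37). The other root is 37 − 17 = 20.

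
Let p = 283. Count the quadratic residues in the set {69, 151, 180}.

1

(69/283) = -1 → non-residue.
(151/283) = +1 → QR.
(180/283) = -1 → non-residue.
Total quadratic residues among the 3: 1.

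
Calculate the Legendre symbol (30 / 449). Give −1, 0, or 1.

-1

Pull out 2: since 449 ≡ 1 (mod 8), (2/449) = +1.
Reciprocity: 15 ≡ 3 and 449 ≡ 1 (mod 4), so (15/449) = +(449/15).
Reduce top mod 15: now compute (14/15).
Pull out 2: since 15 ≡ 7 (mod 8), (2/15) = +1.
Reciprocity: 7 ≡ 3 and 15 ≡ 3 (mod 4), so (7/15) = −(15/7).
Reduce top mod 7: now compute (1/7).
Reached (1/7) = 1. Collecting the sign flips along the way, the symbol is -1.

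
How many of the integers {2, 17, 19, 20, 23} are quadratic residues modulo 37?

(2/37) = -1 → non-residue.
(17/37) = -1 → non-residue.
(19/37) = -1 → non-residue.
(20/37) = -1 → non-residue.
(23/37) = -1 → non-residue.
Total quadratic residues among the 5: 0.

0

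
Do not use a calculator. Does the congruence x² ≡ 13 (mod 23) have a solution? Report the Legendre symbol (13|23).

1

Euler's criterion: (13/23) ≡ 13^11 (mod 23).
13^2 ≡ 8 (mod 23)
13^4 ≡ 18 (mod 23)
13^8 ≡ 2 (mod 23)
13^11 = 13^(8+2+1) ≡ 1 (mod 23).
Result is 1, so (13/23) = 1.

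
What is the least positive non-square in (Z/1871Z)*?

7

(2/1871) = +1, so 2 is a residue.
(3/1871) = +1, so 3 is a residue.
(4/1871) = +1, so 4 is a residue.
(5/1871) = +1, so 5 is a residue.
(6/1871) = +1, so 6 is a residue.
(7/1871) = −1, so 7 is the smallest positive non-residue mod 1871.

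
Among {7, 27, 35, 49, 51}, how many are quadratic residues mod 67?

2

(7/67) = -1 → non-residue.
(27/67) = -1 → non-residue.
(35/67) = +1 → QR.
(49/67) = +1 → QR.
(51/67) = -1 → non-residue.
Total quadratic residues among the 5: 2.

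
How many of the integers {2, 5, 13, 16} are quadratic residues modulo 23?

3

(2/23) = +1 → QR.
(5/23) = -1 → non-residue.
(13/23) = +1 → QR.
(16/23) = +1 → QR.
Total quadratic residues among the 4: 3.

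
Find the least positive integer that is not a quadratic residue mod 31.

(2/31) = +1, so 2 is a residue.
(3/31) = −1, so 3 is the smallest positive non-residue mod 31.

3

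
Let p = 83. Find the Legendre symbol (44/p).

1

Euler's criterion: (44/83) ≡ 44^41 (mod 83).
44^2 ≡ 27 (mod 83)
44^4 ≡ 65 (mod 83)
44^8 ≡ 75 (mod 83)
44^16 ≡ 64 (mod 83)
44^32 ≡ 29 (mod 83)
44^41 = 44^(32+8+1) ≡ 1 (mod 83).
Result is 1, so (44/83) = 1.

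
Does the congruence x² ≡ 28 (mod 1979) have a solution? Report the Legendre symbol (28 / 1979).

Pull out 2^2: since 1979 ≡ 3 (mod 8), (2/1979) = -1, so (2/1979)^2 = +1.
Reciprocity: 7 ≡ 3 and 1979 ≡ 3 (mod 4), so (7/1979) = −(1979/7).
Reduce top mod 7: now compute (5/7).
Reciprocity: 5 ≡ 1 and 7 ≡ 3 (mod 4), so (5/7) = +(7/5).
Reduce top mod 5: now compute (2/5).
Pull out 2: since 5 ≡ 5 (mod 8), (2/5) = -1.
Reached (1/5) = 1. Collecting the sign flips along the way, the symbol is +1.

1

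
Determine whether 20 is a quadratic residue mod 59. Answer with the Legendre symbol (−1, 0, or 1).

Pull out 2^2: since 59 ≡ 3 (mod 8), (2/59) = -1, so (2/59)^2 = +1.
Reciprocity: 5 ≡ 1 and 59 ≡ 3 (mod 4), so (5/59) = +(59/5).
Reduce top mod 5: now compute (4/5).
Pull out 2^2: since 5 ≡ 5 (mod 8), (2/5) = -1, so (2/5)^2 = +1.
Reached (1/5) = 1. Collecting the sign flips along the way, the symbol is +1.

1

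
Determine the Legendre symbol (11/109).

-1

Reciprocity: 11 ≡ 3 and 109 ≡ 1 (mod 4), so (11/109) = +(109/11).
Reduce top mod 11: now compute (10/11).
Pull out 2: since 11 ≡ 3 (mod 8), (2/11) = -1.
Reciprocity: 5 ≡ 1 and 11 ≡ 3 (mod 4), so (5/11) = +(11/5).
Reduce top mod 5: now compute (1/5).
Reached (1/5) = 1. Collecting the sign flips along the way, the symbol is -1.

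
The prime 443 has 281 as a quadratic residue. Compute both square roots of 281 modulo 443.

189, 254

Since 443 ≡ 3 (mod 4), a square root of 281 is 281^((443+1)/4) = 281^111 mod 443.
Repeated squaring: 281^2≡107, 281^4≡374, 281^8≡331, 281^16≡140, 281^32≡108, 281^64≡146 (mod 443).
281^111 = 281^(64+32+8+4+2+1) ≡ 254 (mod 443).
Check: 254² = 64516 ≡ 281 (mod 443). The two roots are 189 and 254.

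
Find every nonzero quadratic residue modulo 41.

Square k = 1,…,20 (k and 41−k give the same square):
1²=1, 2²=4, 3²=9, 4²=16, 5²=25, 6²=36, 7²≡8, 8²≡23, 9²≡40, 10²≡18, 11²≡39, 12²≡21, 13²≡5, 14²≡32, 15²≡20, 16²≡10, 17²≡2, 18²≡37, 19²≡33, 20²≡31 (mod 41).
So the quadratic residues mod 41 are {1, 2, 4, 5, 8, 9, 10, 16, 18, 20, 21, 23, 25, 31, 32, 33, 36, 37, 39, 40}.

1 2 4 5 8 9 10 16 18 20 21 23 25 31 32 33 36 37 39 40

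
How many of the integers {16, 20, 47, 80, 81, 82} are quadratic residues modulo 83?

(16/83) = +1 → QR.
(20/83) = -1 → non-residue.
(47/83) = -1 → non-residue.
(80/83) = -1 → non-residue.
(81/83) = +1 → QR.
(82/83) = -1 → non-residue.
Total quadratic residues among the 6: 2.

2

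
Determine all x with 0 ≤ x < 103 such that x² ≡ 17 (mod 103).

Since 103 ≡ 3 (mod 4), a square root of 17 is 17^((103+1)/4) = 17^26 mod 103.
Repeated squaring: 17^2≡83, 17^4≡91, 17^8≡41, 17^16≡33 (mod 103).
17^26 = 17^(16+8+2) ≡ 29 (mod 103).
Check: 29² = 841 ≡ 17 (mod 103). The two roots are 29 and 74.

29, 74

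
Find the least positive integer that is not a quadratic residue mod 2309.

(2/2309) = −1, so 2 is the smallest positive non-residue mod 2309.

2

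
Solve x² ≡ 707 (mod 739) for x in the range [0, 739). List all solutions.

Since 739 ≡ 3 (mod 4), a square root of 707 is 707^((739+1)/4) = 707^185 mod 739.
Repeated squaring: 707^2≡285, 707^4≡674, 707^8≡530, 707^16≡80, 707^32≡488, 707^64≡186, 707^128≡602 (mod 739).
707^185 = 707^(128+32+16+8+1) ≡ 94 (mod 739).
Check: 94² = 8836 ≡ 707 (mod 739). The two roots are 94 and 645.

94, 645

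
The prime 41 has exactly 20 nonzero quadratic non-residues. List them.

Square k = 1,…,20 (k and 41−k give the same square):
1²=1, 2²=4, 3²=9, 4²=16, 5²=25, 6²=36, 7²≡8, 8²≡23, 9²≡40, 10²≡18, 11²≡39, 12²≡21, 13²≡5, 14²≡32, 15²≡20, 16²≡10, 17²≡2, 18²≡37, 19²≡33, 20²≡31 (mod 41).
The residues are {1, 2, 4, 5, 8, 9, 10, 16, 18, 20, 21, 23, 25, 31, 32, 33, 36, 37, 39, 40}; the non-residues are the remaining 20 nonzero classes.

3, 6, 7, 11, 12, 13, 14, 15, 17, 19, 22, 24, 26, 27, 28, 29, 30, 34, 35, 38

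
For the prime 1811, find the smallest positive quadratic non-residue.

(2/1811) = −1, so 2 is the smallest positive non-residue mod 1811.

2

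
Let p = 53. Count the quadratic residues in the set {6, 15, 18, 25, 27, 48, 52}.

(6/53) = +1 → QR.
(15/53) = +1 → QR.
(18/53) = -1 → non-residue.
(25/53) = +1 → QR.
(27/53) = -1 → non-residue.
(48/53) = -1 → non-residue.
(52/53) = +1 → QR.
Total quadratic residues among the 7: 4.

4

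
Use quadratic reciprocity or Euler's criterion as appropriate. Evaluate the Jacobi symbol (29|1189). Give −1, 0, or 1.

0

Reciprocity: 29 ≡ 1 and 1189 ≡ 1 (mod 4), so (29/1189) = +(1189/29).
Reduce top mod 29: now compute (0/29).
Top reduces to 0: gcd > 1, so the symbol is 0.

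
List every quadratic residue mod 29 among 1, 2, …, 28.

Square k = 1,…,14 (k and 29−k give the same square):
1²=1, 2²=4, 3²=9, 4²=16, 5²=25, 6²≡7, 7²≡20, 8²≡6, 9²≡23, 10²≡13, 11²≡5, 12²≡28, 13²≡24, 14²≡22 (mod 29).
So the quadratic residues mod 29 are {1, 4, 5, 6, 7, 9, 13, 16, 20, 22, 23, 24, 25, 28}.

1,4,5,6,7,9,13,16,20,22,23,24,25,28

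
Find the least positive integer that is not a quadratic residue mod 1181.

(2/1181) = −1, so 2 is the smallest positive non-residue mod 1181.

2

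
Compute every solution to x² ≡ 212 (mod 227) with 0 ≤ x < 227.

62, 165

Since 227 ≡ 3 (mod 4), a square root of 212 is 212^((227+1)/4) = 212^57 mod 227.
Repeated squaring: 212^2≡225, 212^4≡4, 212^8≡16, 212^16≡29, 212^32≡160 (mod 227).
212^57 = 212^(32+16+8+1) ≡ 62 (mod 227).
Check: 62² = 3844 ≡ 212 (mod 227). The two roots are 62 and 165.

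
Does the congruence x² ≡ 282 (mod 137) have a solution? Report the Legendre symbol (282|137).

1

Euler's criterion: (282/137) ≡ 8^68 (mod 137).
8^2 ≡ 64 (mod 137)
8^4 ≡ 123 (mod 137)
8^8 ≡ 59 (mod 137)
8^16 ≡ 56 (mod 137)
8^32 ≡ 122 (mod 137)
8^64 ≡ 88 (mod 137)
8^68 = 8^(64+4) ≡ 1 (mod 137).
Result is 1, so (282/137) = 1.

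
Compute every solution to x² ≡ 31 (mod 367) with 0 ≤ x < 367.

Since 367 ≡ 3 (mod 4), a square root of 31 is 31^((367+1)/4) = 31^92 mod 367.
Repeated squaring: 31^2≡227, 31^4≡149, 31^8≡181, 31^16≡98, 31^32≡62, 31^64≡174 (mod 367).
31^92 = 31^(64+16+8+4) ≡ 166 (mod 367).
Check: 166² = 27556 ≡ 31 (mod 367). The two roots are 166 and 201.

166, 201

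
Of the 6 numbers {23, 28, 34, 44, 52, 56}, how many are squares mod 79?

3

(23/79) = +1 → QR.
(28/79) = -1 → non-residue.
(34/79) = -1 → non-residue.
(44/79) = +1 → QR.
(52/79) = +1 → QR.
(56/79) = -1 → non-residue.
Total quadratic residues among the 6: 3.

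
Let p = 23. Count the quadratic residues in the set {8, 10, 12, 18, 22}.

(8/23) = +1 → QR.
(10/23) = -1 → non-residue.
(12/23) = +1 → QR.
(18/23) = +1 → QR.
(22/23) = -1 → non-residue.
Total quadratic residues among the 5: 3.

3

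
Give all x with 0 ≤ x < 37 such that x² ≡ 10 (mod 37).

37 ≡ 1 (mod 4), so we find a root by search.
Trying successive values, 11² = 121 ≡ 10 (mod 37). The other root is 37 − 11 = 26.

11, 26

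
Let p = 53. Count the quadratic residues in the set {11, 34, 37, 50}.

(11/53) = +1 → QR.
(34/53) = -1 → non-residue.
(37/53) = +1 → QR.
(50/53) = -1 → non-residue.
Total quadratic residues among the 4: 2.

2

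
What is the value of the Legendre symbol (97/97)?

First reduce: 97 ≡ 0 (mod 97).
Top reduces to 0: gcd > 1, so the symbol is 0.

0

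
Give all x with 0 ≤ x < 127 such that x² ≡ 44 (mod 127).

60, 67

Since 127 ≡ 3 (mod 4), a square root of 44 is 44^((127+1)/4) = 44^32 mod 127.
Repeated squaring: 44^2≡31, 44^4≡72, 44^8≡104, 44^16≡21, 44^32≡60 (mod 127).
44^32 = 44^(32) ≡ 60 (mod 127).
Check: 60² = 3600 ≡ 44 (mod 127). The two roots are 60 and 67.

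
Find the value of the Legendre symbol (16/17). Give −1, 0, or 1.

1

Euler's criterion: (16/17) ≡ 16^8 (mod 17).
16^2 ≡ 1 (mod 17)
16^4 ≡ 1 (mod 17)
16^8 ≡ 1 (mod 17)
16^8 = 16^(8) ≡ 1 (mod 17).
Result is 1, so (16/17) = 1.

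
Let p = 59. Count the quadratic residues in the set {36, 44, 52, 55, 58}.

(36/59) = +1 → QR.
(44/59) = -1 → non-residue.
(52/59) = -1 → non-residue.
(55/59) = -1 → non-residue.
(58/59) = -1 → non-residue.
Total quadratic residues among the 5: 1.

1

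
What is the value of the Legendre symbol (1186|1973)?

Pull out 2: since 1973 ≡ 5 (mod 8), (2/1973) = -1.
Reciprocity: 593 ≡ 1 and 1973 ≡ 1 (mod 4), so (593/1973) = +(1973/593).
Reduce top mod 593: now compute (194/593).
Pull out 2: since 593 ≡ 1 (mod 8), (2/593) = +1.
Reciprocity: 97 ≡ 1 and 593 ≡ 1 (mod 4), so (97/593) = +(593/97).
Reduce top mod 97: now compute (11/97).
Reciprocity: 11 ≡ 3 and 97 ≡ 1 (mod 4), so (11/97) = +(97/11).
Reduce top mod 11: now compute (9/11).
Reciprocity: 9 ≡ 1 and 11 ≡ 3 (mod 4), so (9/11) = +(11/9).
Reduce top mod 9: now compute (2/9).
Pull out 2: since 9 ≡ 1 (mod 8), (2/9) = +1.
Reached (1/9) = 1. Collecting the sign flips along the way, the symbol is -1.

-1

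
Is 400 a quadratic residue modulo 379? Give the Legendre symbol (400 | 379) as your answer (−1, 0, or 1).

Euler's criterion: (400/379) ≡ 21^189 (mod 379).
21^2 ≡ 62 (mod 379)
21^4 ≡ 54 (mod 379)
21^8 ≡ 263 (mod 379)
21^16 ≡ 191 (mod 379)
21^32 ≡ 97 (mod 379)
21^64 ≡ 313 (mod 379)
21^128 ≡ 187 (mod 379)
21^189 = 21^(128+32+16+8+4+1) ≡ 1 (mod 379).
Result is 1, so (400/379) = 1.

1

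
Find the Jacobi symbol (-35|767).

First reduce: -35 ≡ 732 (mod 767).
Pull out 2^2: since 767 ≡ 7 (mod 8), (2/767) = +1, so (2/767)^2 = +1.
Reciprocity: 183 ≡ 3 and 767 ≡ 3 (mod 4), so (183/767) = −(767/183).
Reduce top mod 183: now compute (35/183).
Reciprocity: 35 ≡ 3 and 183 ≡ 3 (mod 4), so (35/183) = −(183/35).
Reduce top mod 35: now compute (8/35).
Pull out 2^3: since 35 ≡ 3 (mod 8), (2/35) = -1, so (2/35)^3 = -1.
Reached (1/35) = 1. Collecting the sign flips along the way, the symbol is -1.

-1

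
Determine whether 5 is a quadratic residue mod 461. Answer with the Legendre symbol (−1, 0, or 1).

Reciprocity: 5 ≡ 1 and 461 ≡ 1 (mod 4), so (5/461) = +(461/5).
Reduce top mod 5: now compute (1/5).
Reached (1/5) = 1. Collecting the sign flips along the way, the symbol is +1.

1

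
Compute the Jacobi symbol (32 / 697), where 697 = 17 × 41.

Pull out 2^5: since 697 ≡ 1 (mod 8), (2/697) = +1, so (2/697)^5 = +1.
Reached (1/697) = 1. Collecting the sign flips along the way, the symbol is +1.

1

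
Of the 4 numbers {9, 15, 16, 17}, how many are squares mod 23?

2

(9/23) = +1 → QR.
(15/23) = -1 → non-residue.
(16/23) = +1 → QR.
(17/23) = -1 → non-residue.
Total quadratic residues among the 4: 2.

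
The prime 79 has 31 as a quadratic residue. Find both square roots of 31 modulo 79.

30, 49

Since 79 ≡ 3 (mod 4), a square root of 31 is 31^((79+1)/4) = 31^20 mod 79.
Repeated squaring: 31^2≡13, 31^4≡11, 31^8≡42, 31^16≡26 (mod 79).
31^20 = 31^(16+4) ≡ 49 (mod 79).
Check: 49² = 2401 ≡ 31 (mod 79). The two roots are 30 and 49.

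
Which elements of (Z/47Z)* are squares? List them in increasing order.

Square k = 1,…,23 (k and 47−k give the same square):
1²=1, 2²=4, 3²=9, 4²=16, 5²=25, 6²=36, 7²≡2, 8²≡17, 9²≡34, 10²≡6, 11²≡27, 12²≡3, 13²≡28, 14²≡8, 15²≡37, 16²≡21, 17²≡7, 18²≡42, 19²≡32, 20²≡24, 21²≡18, 22²≡14, 23²≡12 (mod 47).
So the quadratic residues mod 47 are {1, 2, 3, 4, 6, 7, 8, 9, 12, 14, 16, 17, 18, 21, 24, 25, 27, 28, 32, 34, 36, 37, 42}.

1 2 3 4 6 7 8 9 12 14 16 17 18 21 24 25 27 28 32 34 36 37 42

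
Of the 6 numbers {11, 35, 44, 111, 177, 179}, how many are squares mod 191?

(11/191) = -1 → non-residue.
(35/191) = -1 → non-residue.
(44/191) = -1 → non-residue.
(111/191) = -1 → non-residue.
(177/191) = +1 → QR.
(179/191) = -1 → non-residue.
Total quadratic residues among the 6: 1.

1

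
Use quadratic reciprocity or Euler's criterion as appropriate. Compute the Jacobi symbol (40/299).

Pull out 2^3: since 299 ≡ 3 (mod 8), (2/299) = -1, so (2/299)^3 = -1.
Reciprocity: 5 ≡ 1 and 299 ≡ 3 (mod 4), so (5/299) = +(299/5).
Reduce top mod 5: now compute (4/5).
Pull out 2^2: since 5 ≡ 5 (mod 8), (2/5) = -1, so (2/5)^2 = +1.
Reached (1/5) = 1. Collecting the sign flips along the way, the symbol is -1.

-1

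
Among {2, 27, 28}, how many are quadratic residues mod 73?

(2/73) = +1 → QR.
(27/73) = +1 → QR.
(28/73) = -1 → non-residue.
Total quadratic residues among the 3: 2.

2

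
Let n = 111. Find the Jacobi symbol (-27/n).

First reduce: -27 ≡ 84 (mod 111).
Pull out 2^2: since 111 ≡ 7 (mod 8), (2/111) = +1, so (2/111)^2 = +1.
Reciprocity: 21 ≡ 1 and 111 ≡ 3 (mod 4), so (21/111) = +(111/21).
Reduce top mod 21: now compute (6/21).
Pull out 2: since 21 ≡ 5 (mod 8), (2/21) = -1.
Reciprocity: 3 ≡ 3 and 21 ≡ 1 (mod 4), so (3/21) = +(21/3).
Reduce top mod 3: now compute (0/3).
Top reduces to 0: gcd > 1, so the symbol is 0.

0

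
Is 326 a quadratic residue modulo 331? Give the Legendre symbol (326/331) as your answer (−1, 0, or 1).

-1

Pull out 2: since 331 ≡ 3 (mod 8), (2/331) = -1.
Reciprocity: 163 ≡ 3 and 331 ≡ 3 (mod 4), so (163/331) = −(331/163).
Reduce top mod 163: now compute (5/163).
Reciprocity: 5 ≡ 1 and 163 ≡ 3 (mod 4), so (5/163) = +(163/5).
Reduce top mod 5: now compute (3/5).
Reciprocity: 3 ≡ 3 and 5 ≡ 1 (mod 4), so (3/5) = +(5/3).
Reduce top mod 3: now compute (2/3).
Pull out 2: since 3 ≡ 3 (mod 8), (2/3) = -1.
Reached (1/3) = 1. Collecting the sign flips along the way, the symbol is -1.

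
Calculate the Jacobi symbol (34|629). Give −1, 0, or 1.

Pull out 2: since 629 ≡ 5 (mod 8), (2/629) = -1.
Reciprocity: 17 ≡ 1 and 629 ≡ 1 (mod 4), so (17/629) = +(629/17).
Reduce top mod 17: now compute (0/17).
Top reduces to 0: gcd > 1, so the symbol is 0.

0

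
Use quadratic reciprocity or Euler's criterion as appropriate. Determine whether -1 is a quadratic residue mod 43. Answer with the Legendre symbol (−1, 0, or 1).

Euler's criterion: (-1/43) ≡ 42^21 (mod 43).
42^2 ≡ 1 (mod 43)
42^4 ≡ 1 (mod 43)
42^8 ≡ 1 (mod 43)
42^16 ≡ 1 (mod 43)
42^21 = 42^(16+4+1) ≡ 42 (mod 43).
Result is 42 ≡ −1, so (-1/43) = −1.

-1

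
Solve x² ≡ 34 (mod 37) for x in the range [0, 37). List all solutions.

16, 21

37 ≡ 1 (mod 4), so we find a root by search.
Trying successive values, 16² = 256 ≡ 34 (mod 37). The other root is 37 − 16 = 21.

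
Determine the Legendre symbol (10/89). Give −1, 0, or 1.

1

Euler's criterion: (10/89) ≡ 10^44 (mod 89).
10^2 ≡ 11 (mod 89)
10^4 ≡ 32 (mod 89)
10^8 ≡ 45 (mod 89)
10^16 ≡ 67 (mod 89)
10^32 ≡ 39 (mod 89)
10^44 = 10^(32+8+4) ≡ 1 (mod 89).
Result is 1, so (10/89) = 1.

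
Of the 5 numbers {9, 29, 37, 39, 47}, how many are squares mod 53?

(9/53) = +1 → QR.
(29/53) = +1 → QR.
(37/53) = +1 → QR.
(39/53) = -1 → non-residue.
(47/53) = +1 → QR.
Total quadratic residues among the 5: 4.

4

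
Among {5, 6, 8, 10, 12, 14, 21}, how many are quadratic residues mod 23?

3

(5/23) = -1 → non-residue.
(6/23) = +1 → QR.
(8/23) = +1 → QR.
(10/23) = -1 → non-residue.
(12/23) = +1 → QR.
(14/23) = -1 → non-residue.
(21/23) = -1 → non-residue.
Total quadratic residues among the 7: 3.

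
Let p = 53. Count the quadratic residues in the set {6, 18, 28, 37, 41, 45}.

3

(6/53) = +1 → QR.
(18/53) = -1 → non-residue.
(28/53) = +1 → QR.
(37/53) = +1 → QR.
(41/53) = -1 → non-residue.
(45/53) = -1 → non-residue.
Total quadratic residues among the 6: 3.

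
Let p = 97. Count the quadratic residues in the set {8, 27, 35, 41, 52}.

3

(8/97) = +1 → QR.
(27/97) = +1 → QR.
(35/97) = +1 → QR.
(41/97) = -1 → non-residue.
(52/97) = -1 → non-residue.
Total quadratic residues among the 5: 3.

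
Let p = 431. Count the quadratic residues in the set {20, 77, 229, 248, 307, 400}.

(20/431) = +1 → QR.
(77/431) = -1 → non-residue.
(229/431) = +1 → QR.
(248/431) = -1 → non-residue.
(307/431) = +1 → QR.
(400/431) = +1 → QR.
Total quadratic residues among the 6: 4.

4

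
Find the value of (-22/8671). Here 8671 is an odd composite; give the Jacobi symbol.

First reduce: -22 ≡ 8649 (mod 8671).
Reciprocity: 8649 ≡ 1 and 8671 ≡ 3 (mod 4), so (8649/8671) = +(8671/8649).
Reduce top mod 8649: now compute (22/8649).
Pull out 2: since 8649 ≡ 1 (mod 8), (2/8649) = +1.
Reciprocity: 11 ≡ 3 and 8649 ≡ 1 (mod 4), so (11/8649) = +(8649/11).
Reduce top mod 11: now compute (3/11).
Reciprocity: 3 ≡ 3 and 11 ≡ 3 (mod 4), so (3/11) = −(11/3).
Reduce top mod 3: now compute (2/3).
Pull out 2: since 3 ≡ 3 (mod 8), (2/3) = -1.
Reached (1/3) = 1. Collecting the sign flips along the way, the symbol is +1.

1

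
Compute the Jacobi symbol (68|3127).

1

Pull out 2^2: since 3127 ≡ 7 (mod 8), (2/3127) = +1, so (2/3127)^2 = +1.
Reciprocity: 17 ≡ 1 and 3127 ≡ 3 (mod 4), so (17/3127) = +(3127/17).
Reduce top mod 17: now compute (16/17).
Pull out 2^4: since 17 ≡ 1 (mod 8), (2/17) = +1, so (2/17)^4 = +1.
Reached (1/17) = 1. Collecting the sign flips along the way, the symbol is +1.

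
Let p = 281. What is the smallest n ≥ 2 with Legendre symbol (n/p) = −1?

3

(2/281) = +1, so 2 is a residue.
(3/281) = −1, so 3 is the smallest positive non-residue mod 281.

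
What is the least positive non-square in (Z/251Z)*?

(2/251) = −1, so 2 is the smallest positive non-residue mod 251.

2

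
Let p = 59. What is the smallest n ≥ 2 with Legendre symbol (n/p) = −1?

(2/59) = −1, so 2 is the smallest positive non-residue mod 59.

2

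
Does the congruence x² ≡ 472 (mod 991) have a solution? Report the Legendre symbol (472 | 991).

1

Euler's criterion: (472/991) ≡ 472^495 (mod 991).
472^2 ≡ 800 (mod 991)
472^4 ≡ 805 (mod 991)
472^8 ≡ 902 (mod 991)
472^16 ≡ 984 (mod 991)
472^32 ≡ 49 (mod 991)
472^64 ≡ 419 (mod 991)
472^128 ≡ 154 (mod 991)
472^256 ≡ 923 (mod 991)
472^495 = 472^(256+128+64+32+8+4+2+1) ≡ 1 (mod 991).
Result is 1, so (472/991) = 1.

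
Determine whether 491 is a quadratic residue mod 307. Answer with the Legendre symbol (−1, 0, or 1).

1

Euler's criterion: (491/307) ≡ 184^153 (mod 307).
184^2 ≡ 86 (mod 307)
184^4 ≡ 28 (mod 307)
184^8 ≡ 170 (mod 307)
184^16 ≡ 42 (mod 307)
184^32 ≡ 229 (mod 307)
184^64 ≡ 251 (mod 307)
184^128 ≡ 66 (mod 307)
184^153 = 184^(128+16+8+1) ≡ 1 (mod 307).
Result is 1, so (491/307) = 1.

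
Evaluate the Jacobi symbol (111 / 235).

1

Reciprocity: 111 ≡ 3 and 235 ≡ 3 (mod 4), so (111/235) = −(235/111).
Reduce top mod 111: now compute (13/111).
Reciprocity: 13 ≡ 1 and 111 ≡ 3 (mod 4), so (13/111) = +(111/13).
Reduce top mod 13: now compute (7/13).
Reciprocity: 7 ≡ 3 and 13 ≡ 1 (mod 4), so (7/13) = +(13/7).
Reduce top mod 7: now compute (6/7).
Pull out 2: since 7 ≡ 7 (mod 8), (2/7) = +1.
Reciprocity: 3 ≡ 3 and 7 ≡ 3 (mod 4), so (3/7) = −(7/3).
Reduce top mod 3: now compute (1/3).
Reached (1/3) = 1. Collecting the sign flips along the way, the symbol is +1.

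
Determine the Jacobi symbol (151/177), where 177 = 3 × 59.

Reciprocity: 151 ≡ 3 and 177 ≡ 1 (mod 4), so (151/177) = +(177/151).
Reduce top mod 151: now compute (26/151).
Pull out 2: since 151 ≡ 7 (mod 8), (2/151) = +1.
Reciprocity: 13 ≡ 1 and 151 ≡ 3 (mod 4), so (13/151) = +(151/13).
Reduce top mod 13: now compute (8/13).
Pull out 2^3: since 13 ≡ 5 (mod 8), (2/13) = -1, so (2/13)^3 = -1.
Reached (1/13) = 1. Collecting the sign flips along the way, the symbol is -1.

-1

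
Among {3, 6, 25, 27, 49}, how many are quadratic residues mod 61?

4

(3/61) = +1 → QR.
(6/61) = -1 → non-residue.
(25/61) = +1 → QR.
(27/61) = +1 → QR.
(49/61) = +1 → QR.
Total quadratic residues among the 5: 4.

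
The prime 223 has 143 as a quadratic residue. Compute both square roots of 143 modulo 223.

84, 139

Since 223 ≡ 3 (mod 4), a square root of 143 is 143^((223+1)/4) = 143^56 mod 223.
Repeated squaring: 143^2≡156, 143^4≡29, 143^8≡172, 143^16≡148, 143^32≡50 (mod 223).
143^56 = 143^(32+16+8) ≡ 139 (mod 223).
Check: 139² = 19321 ≡ 143 (mod 223). The two roots are 84 and 139.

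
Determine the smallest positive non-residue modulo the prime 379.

2

(2/379) = −1, so 2 is the smallest positive non-residue mod 379.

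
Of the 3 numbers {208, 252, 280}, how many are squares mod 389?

(208/389) = +1 → QR.
(252/389) = +1 → QR.
(280/389) = -1 → non-residue.
Total quadratic residues among the 3: 2.

2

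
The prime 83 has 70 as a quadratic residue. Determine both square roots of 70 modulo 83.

30, 53

Since 83 ≡ 3 (mod 4), a square root of 70 is 70^((83+1)/4) = 70^21 mod 83.
Repeated squaring: 70^2≡3, 70^4≡9, 70^8≡81, 70^16≡4 (mod 83).
70^21 = 70^(16+4+1) ≡ 30 (mod 83).
Check: 30² = 900 ≡ 70 (mod 83). The two roots are 30 and 53.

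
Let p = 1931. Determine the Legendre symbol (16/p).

Pull out 2^4: since 1931 ≡ 3 (mod 8), (2/1931) = -1, so (2/1931)^4 = +1.
Reached (1/1931) = 1. Collecting the sign flips along the way, the symbol is +1.

1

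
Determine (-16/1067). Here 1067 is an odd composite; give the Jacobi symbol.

-1

First reduce: -16 ≡ 1051 (mod 1067).
Reciprocity: 1051 ≡ 3 and 1067 ≡ 3 (mod 4), so (1051/1067) = −(1067/1051).
Reduce top mod 1051: now compute (16/1051).
Pull out 2^4: since 1051 ≡ 3 (mod 8), (2/1051) = -1, so (2/1051)^4 = +1.
Reached (1/1051) = 1. Collecting the sign flips along the way, the symbol is -1.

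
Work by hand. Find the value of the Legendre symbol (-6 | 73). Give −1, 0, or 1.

Euler's criterion: (-6/73) ≡ 67^36 (mod 73).
67^2 ≡ 36 (mod 73)
67^4 ≡ 55 (mod 73)
67^8 ≡ 32 (mod 73)
67^16 ≡ 2 (mod 73)
67^32 ≡ 4 (mod 73)
67^36 = 67^(32+4) ≡ 1 (mod 73).
Result is 1, so (-6/73) = 1.

1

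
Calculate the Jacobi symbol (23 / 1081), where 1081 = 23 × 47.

0

Reciprocity: 23 ≡ 3 and 1081 ≡ 1 (mod 4), so (23/1081) = +(1081/23).
Reduce top mod 23: now compute (0/23).
Top reduces to 0: gcd > 1, so the symbol is 0.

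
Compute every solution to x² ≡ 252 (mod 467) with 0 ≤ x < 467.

Since 467 ≡ 3 (mod 4), a square root of 252 is 252^((467+1)/4) = 252^117 mod 467.
Repeated squaring: 252^2≡459, 252^4≡64, 252^8≡360, 252^16≡241, 252^32≡173, 252^64≡41 (mod 467).
252^117 = 252^(64+32+16+4+1) ≡ 149 (mod 467).
Check: 149² = 22201 ≡ 252 (mod 467). The two roots are 149 and 318.

149, 318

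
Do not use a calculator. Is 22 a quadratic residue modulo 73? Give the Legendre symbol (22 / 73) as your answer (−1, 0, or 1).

Pull out 2: since 73 ≡ 1 (mod 8), (2/73) = +1.
Reciprocity: 11 ≡ 3 and 73 ≡ 1 (mod 4), so (11/73) = +(73/11).
Reduce top mod 11: now compute (7/11).
Reciprocity: 7 ≡ 3 and 11 ≡ 3 (mod 4), so (7/11) = −(11/7).
Reduce top mod 7: now compute (4/7).
Pull out 2^2: since 7 ≡ 7 (mod 8), (2/7) = +1, so (2/7)^2 = +1.
Reached (1/7) = 1. Collecting the sign flips along the way, the symbol is -1.

-1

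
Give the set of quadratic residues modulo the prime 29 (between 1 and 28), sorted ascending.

Square k = 1,…,14 (k and 29−k give the same square):
1²=1, 2²=4, 3²=9, 4²=16, 5²=25, 6²≡7, 7²≡20, 8²≡6, 9²≡23, 10²≡13, 11²≡5, 12²≡28, 13²≡24, 14²≡22 (mod 29).
So the quadratic residues mod 29 are {1, 4, 5, 6, 7, 9, 13, 16, 20, 22, 23, 24, 25, 28}.

1,4,5,6,7,9,13,16,20,22,23,24,25,28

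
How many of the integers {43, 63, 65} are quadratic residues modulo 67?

1

(43/67) = -1 → non-residue.
(63/67) = -1 → non-residue.
(65/67) = +1 → QR.
Total quadratic residues among the 3: 1.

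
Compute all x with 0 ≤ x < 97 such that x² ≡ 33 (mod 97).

18, 79

97 ≡ 1 (mod 4), so we find a root by search.
Trying successive values, 18² = 324 ≡ 33 (mod 97). The other root is 97 − 18 = 79.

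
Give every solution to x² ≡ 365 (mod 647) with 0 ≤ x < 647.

Since 647 ≡ 3 (mod 4), a square root of 365 is 365^((647+1)/4) = 365^162 mod 647.
Repeated squaring: 365^2≡590, 365^4≡14, 365^8≡196, 365^16≡243, 365^32≡172, 365^64≡469, 365^128≡628 (mod 647).
365^162 = 365^(128+32+2) ≡ 587 (mod 647).
Check: 587² = 344569 ≡ 365 (mod 647). The two roots are 60 and 587.

60, 587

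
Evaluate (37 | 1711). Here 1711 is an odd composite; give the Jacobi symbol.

Reciprocity: 37 ≡ 1 and 1711 ≡ 3 (mod 4), so (37/1711) = +(1711/37).
Reduce top mod 37: now compute (9/37).
Reciprocity: 9 ≡ 1 and 37 ≡ 1 (mod 4), so (9/37) = +(37/9).
Reduce top mod 9: now compute (1/9).
Reached (1/9) = 1. Collecting the sign flips along the way, the symbol is +1.

1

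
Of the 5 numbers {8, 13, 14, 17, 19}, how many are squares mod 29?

(8/29) = -1 → non-residue.
(13/29) = +1 → QR.
(14/29) = -1 → non-residue.
(17/29) = -1 → non-residue.
(19/29) = -1 → non-residue.
Total quadratic residues among the 5: 1.

1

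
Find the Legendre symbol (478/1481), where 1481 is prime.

-1

Pull out 2: since 1481 ≡ 1 (mod 8), (2/1481) = +1.
Reciprocity: 239 ≡ 3 and 1481 ≡ 1 (mod 4), so (239/1481) = +(1481/239).
Reduce top mod 239: now compute (47/239).
Reciprocity: 47 ≡ 3 and 239 ≡ 3 (mod 4), so (47/239) = −(239/47).
Reduce top mod 47: now compute (4/47).
Pull out 2^2: since 47 ≡ 7 (mod 8), (2/47) = +1, so (2/47)^2 = +1.
Reached (1/47) = 1. Collecting the sign flips along the way, the symbol is -1.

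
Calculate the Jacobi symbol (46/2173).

Pull out 2: since 2173 ≡ 5 (mod 8), (2/2173) = -1.
Reciprocity: 23 ≡ 3 and 2173 ≡ 1 (mod 4), so (23/2173) = +(2173/23).
Reduce top mod 23: now compute (11/23).
Reciprocity: 11 ≡ 3 and 23 ≡ 3 (mod 4), so (11/23) = −(23/11).
Reduce top mod 11: now compute (1/11).
Reached (1/11) = 1. Collecting the sign flips along the way, the symbol is +1.

1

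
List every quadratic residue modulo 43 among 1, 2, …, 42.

1 4 6 9 10 11 13 14 15 16 17 21 23 24 25 31 35 36 38 40 41

Square k = 1,…,21 (k and 43−k give the same square):
1²=1, 2²=4, 3²=9, 4²=16, 5²=25, 6²=36, 7²≡6, 8²≡21, 9²≡38, 10²≡14, 11²≡35, 12²≡15, 13²≡40, 14²≡24, 15²≡10, 16²≡41, 17²≡31, 18²≡23, 19²≡17, 20²≡13, 21²≡11 (mod 43).
So the quadratic residues mod 43 are {1, 4, 6, 9, 10, 11, 13, 14, 15, 16, 17, 21, 23, 24, 25, 31, 35, 36, 38, 40, 41}.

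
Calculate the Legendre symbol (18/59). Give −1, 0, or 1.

-1

Euler's criterion: (18/59) ≡ 18^29 (mod 59).
18^2 ≡ 29 (mod 59)
18^4 ≡ 15 (mod 59)
18^8 ≡ 48 (mod 59)
18^16 ≡ 3 (mod 59)
18^29 = 18^(16+8+4+1) ≡ 58 (mod 59).
Result is 58 ≡ −1, so (18/59) = −1.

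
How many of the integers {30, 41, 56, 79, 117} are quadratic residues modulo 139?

4

(30/139) = +1 → QR.
(41/139) = +1 → QR.
(56/139) = -1 → non-residue.
(79/139) = +1 → QR.
(117/139) = +1 → QR.
Total quadratic residues among the 5: 4.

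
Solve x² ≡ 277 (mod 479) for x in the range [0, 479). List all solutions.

Since 479 ≡ 3 (mod 4), a square root of 277 is 277^((479+1)/4) = 277^120 mod 479.
Repeated squaring: 277^2≡89, 277^4≡257, 277^8≡426, 277^16≡414, 277^32≡393, 277^64≡211 (mod 479).
277^120 = 277^(64+32+16+8) ≡ 362 (mod 479).
Check: 362² = 131044 ≡ 277 (mod 479). The two roots are 117 and 362.

117, 362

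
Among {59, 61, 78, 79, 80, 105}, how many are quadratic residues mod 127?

2

(59/127) = -1 → non-residue.
(61/127) = +1 → QR.
(78/127) = -1 → non-residue.
(79/127) = +1 → QR.
(80/127) = -1 → non-residue.
(105/127) = -1 → non-residue.
Total quadratic residues among the 6: 2.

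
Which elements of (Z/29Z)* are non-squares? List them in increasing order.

Square k = 1,…,14 (k and 29−k give the same square):
1²=1, 2²=4, 3²=9, 4²=16, 5²=25, 6²≡7, 7²≡20, 8²≡6, 9²≡23, 10²≡13, 11²≡5, 12²≡28, 13²≡24, 14²≡22 (mod 29).
The residues are {1, 4, 5, 6, 7, 9, 13, 16, 20, 22, 23, 24, 25, 28}; the non-residues are the remaining 14 nonzero classes.

2 3 8 10 11 12 14 15 17 18 19 21 26 27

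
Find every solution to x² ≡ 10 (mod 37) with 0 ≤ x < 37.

11, 26

37 ≡ 1 (mod 4), so we find a root by search.
Trying successive values, 11² = 121 ≡ 10 (mod 37). The other root is 37 − 11 = 26.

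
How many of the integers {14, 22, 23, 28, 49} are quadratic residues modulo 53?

(14/53) = -1 → non-residue.
(22/53) = -1 → non-residue.
(23/53) = -1 → non-residue.
(28/53) = +1 → QR.
(49/53) = +1 → QR.
Total quadratic residues among the 5: 2.

2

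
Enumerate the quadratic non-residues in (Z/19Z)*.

Square k = 1,…,9 (k and 19−k give the same square):
1²=1, 2²=4, 3²=9, 4²=16, 5²≡6, 6²≡17, 7²≡11, 8²≡7, 9²≡5 (mod 19).
The residues are {1, 4, 5, 6, 7, 9, 11, 16, 17}; the non-residues are the remaining 9 nonzero classes.

2, 3, 8, 10, 12, 13, 14, 15, 18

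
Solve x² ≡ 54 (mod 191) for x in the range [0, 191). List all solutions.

93, 98

Since 191 ≡ 3 (mod 4), a square root of 54 is 54^((191+1)/4) = 54^48 mod 191.
Repeated squaring: 54^2≡51, 54^4≡118, 54^8≡172, 54^16≡170, 54^32≡59 (mod 191).
54^48 = 54^(32+16) ≡ 98 (mod 191).
Check: 98² = 9604 ≡ 54 (mod 191). The two roots are 93 and 98.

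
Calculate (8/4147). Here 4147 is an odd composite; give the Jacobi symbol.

-1

Pull out 2^3: since 4147 ≡ 3 (mod 8), (2/4147) = -1, so (2/4147)^3 = -1.
Reached (1/4147) = 1. Collecting the sign flips along the way, the symbol is -1.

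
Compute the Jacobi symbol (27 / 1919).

1

Reciprocity: 27 ≡ 3 and 1919 ≡ 3 (mod 4), so (27/1919) = −(1919/27).
Reduce top mod 27: now compute (2/27).
Pull out 2: since 27 ≡ 3 (mod 8), (2/27) = -1.
Reached (1/27) = 1. Collecting the sign flips along the way, the symbol is +1.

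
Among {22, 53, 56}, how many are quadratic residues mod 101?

(22/101) = +1 → QR.
(53/101) = -1 → non-residue.
(56/101) = +1 → QR.
Total quadratic residues among the 3: 2.

2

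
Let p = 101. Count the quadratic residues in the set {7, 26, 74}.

0

(7/101) = -1 → non-residue.
(26/101) = -1 → non-residue.
(74/101) = -1 → non-residue.
Total quadratic residues among the 3: 0.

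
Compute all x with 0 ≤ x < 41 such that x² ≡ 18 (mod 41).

10, 31

41 ≡ 1 (mod 4), so we find a root by search.
Trying successive values, 10² = 100 ≡ 18 (mod 41). The other root is 41 − 10 = 31.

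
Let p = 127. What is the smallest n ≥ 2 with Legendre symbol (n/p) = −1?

(2/127) = +1, so 2 is a residue.
(3/127) = −1, so 3 is the smallest positive non-residue mod 127.

3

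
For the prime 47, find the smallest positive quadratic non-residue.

5

(2/47) = +1, so 2 is a residue.
(3/47) = +1, so 3 is a residue.
(4/47) = +1, so 4 is a residue.
(5/47) = −1, so 5 is the smallest positive non-residue mod 47.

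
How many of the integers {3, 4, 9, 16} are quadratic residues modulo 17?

(3/17) = -1 → non-residue.
(4/17) = +1 → QR.
(9/17) = +1 → QR.
(16/17) = +1 → QR.
Total quadratic residues among the 4: 3.

3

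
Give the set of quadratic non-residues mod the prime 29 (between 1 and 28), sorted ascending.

2, 3, 8, 10, 11, 12, 14, 15, 17, 18, 19, 21, 26, 27

Square k = 1,…,14 (k and 29−k give the same square):
1²=1, 2²=4, 3²=9, 4²=16, 5²=25, 6²≡7, 7²≡20, 8²≡6, 9²≡23, 10²≡13, 11²≡5, 12²≡28, 13²≡24, 14²≡22 (mod 29).
The residues are {1, 4, 5, 6, 7, 9, 13, 16, 20, 22, 23, 24, 25, 28}; the non-residues are the remaining 14 nonzero classes.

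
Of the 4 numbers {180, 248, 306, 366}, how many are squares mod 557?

(180/557) = -1 → non-residue.
(248/557) = +1 → QR.
(306/557) = -1 → non-residue.
(366/557) = -1 → non-residue.
Total quadratic residues among the 4: 1.

1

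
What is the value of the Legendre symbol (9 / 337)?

1

Reciprocity: 9 ≡ 1 and 337 ≡ 1 (mod 4), so (9/337) = +(337/9).
Reduce top mod 9: now compute (4/9).
Pull out 2^2: since 9 ≡ 1 (mod 8), (2/9) = +1, so (2/9)^2 = +1.
Reached (1/9) = 1. Collecting the sign flips along the way, the symbol is +1.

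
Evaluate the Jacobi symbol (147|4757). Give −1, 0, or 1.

Reciprocity: 147 ≡ 3 and 4757 ≡ 1 (mod 4), so (147/4757) = +(4757/147).
Reduce top mod 147: now compute (53/147).
Reciprocity: 53 ≡ 1 and 147 ≡ 3 (mod 4), so (53/147) = +(147/53).
Reduce top mod 53: now compute (41/53).
Reciprocity: 41 ≡ 1 and 53 ≡ 1 (mod 4), so (41/53) = +(53/41).
Reduce top mod 41: now compute (12/41).
Pull out 2^2: since 41 ≡ 1 (mod 8), (2/41) = +1, so (2/41)^2 = +1.
Reciprocity: 3 ≡ 3 and 41 ≡ 1 (mod 4), so (3/41) = +(41/3).
Reduce top mod 3: now compute (2/3).
Pull out 2: since 3 ≡ 3 (mod 8), (2/3) = -1.
Reached (1/3) = 1. Collecting the sign flips along the way, the symbol is -1.

-1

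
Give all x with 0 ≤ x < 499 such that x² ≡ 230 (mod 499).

Since 499 ≡ 3 (mod 4), a square root of 230 is 230^((499+1)/4) = 230^125 mod 499.
Repeated squaring: 230^2≡6, 230^4≡36, 230^8≡298, 230^16≡481, 230^32≡324, 230^64≡186 (mod 499).
230^125 = 230^(64+32+16+8+4+1) ≡ 472 (mod 499).
Check: 472² = 222784 ≡ 230 (mod 499). The two roots are 27 and 472.

27, 472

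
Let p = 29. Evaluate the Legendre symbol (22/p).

Pull out 2: since 29 ≡ 5 (mod 8), (2/29) = -1.
Reciprocity: 11 ≡ 3 and 29 ≡ 1 (mod 4), so (11/29) = +(29/11).
Reduce top mod 11: now compute (7/11).
Reciprocity: 7 ≡ 3 and 11 ≡ 3 (mod 4), so (7/11) = −(11/7).
Reduce top mod 7: now compute (4/7).
Pull out 2^2: since 7 ≡ 7 (mod 8), (2/7) = +1, so (2/7)^2 = +1.
Reached (1/7) = 1. Collecting the sign flips along the way, the symbol is +1.

1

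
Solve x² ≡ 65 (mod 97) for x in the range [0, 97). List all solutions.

97 ≡ 1 (mod 4), so we find a root by search.
Trying successive values, 29² = 841 ≡ 65 (mod 97). The other root is 97 − 29 = 68.

29, 68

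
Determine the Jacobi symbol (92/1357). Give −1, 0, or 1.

0

Pull out 2^2: since 1357 ≡ 5 (mod 8), (2/1357) = -1, so (2/1357)^2 = +1.
Reciprocity: 23 ≡ 3 and 1357 ≡ 1 (mod 4), so (23/1357) = +(1357/23).
Reduce top mod 23: now compute (0/23).
Top reduces to 0: gcd > 1, so the symbol is 0.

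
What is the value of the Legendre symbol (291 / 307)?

-1

Reciprocity: 291 ≡ 3 and 307 ≡ 3 (mod 4), so (291/307) = −(307/291).
Reduce top mod 291: now compute (16/291).
Pull out 2^4: since 291 ≡ 3 (mod 8), (2/291) = -1, so (2/291)^4 = +1.
Reached (1/291) = 1. Collecting the sign flips along the way, the symbol is -1.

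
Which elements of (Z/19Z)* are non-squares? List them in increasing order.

2, 3, 8, 10, 12, 13, 14, 15, 18

Square k = 1,…,9 (k and 19−k give the same square):
1²=1, 2²=4, 3²=9, 4²=16, 5²≡6, 6²≡17, 7²≡11, 8²≡7, 9²≡5 (mod 19).
The residues are {1, 4, 5, 6, 7, 9, 11, 16, 17}; the non-residues are the remaining 9 nonzero classes.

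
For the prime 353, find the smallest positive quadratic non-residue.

(2/353) = +1, so 2 is a residue.
(3/353) = −1, so 3 is the smallest positive non-residue mod 353.

3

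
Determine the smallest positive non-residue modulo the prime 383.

5

(2/383) = +1, so 2 is a residue.
(3/383) = +1, so 3 is a residue.
(4/383) = +1, so 4 is a residue.
(5/383) = −1, so 5 is the smallest positive non-residue mod 383.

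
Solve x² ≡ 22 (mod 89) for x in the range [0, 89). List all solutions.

17, 72

89 ≡ 1 (mod 4), so we find a root by search.
Trying successive values, 17² = 289 ≡ 22 (mod 89). The other root is 89 − 17 = 72.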